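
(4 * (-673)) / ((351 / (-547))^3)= 440592433516 / 43243551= 10188.63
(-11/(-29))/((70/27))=297/2030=0.15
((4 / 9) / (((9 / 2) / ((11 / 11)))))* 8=64 / 81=0.79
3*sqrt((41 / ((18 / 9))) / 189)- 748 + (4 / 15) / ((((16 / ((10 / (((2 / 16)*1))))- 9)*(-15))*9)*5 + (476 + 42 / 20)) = -144022156 / 192543 + sqrt(1722) / 42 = -747.01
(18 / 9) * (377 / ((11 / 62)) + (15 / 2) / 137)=6404641 / 1507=4249.93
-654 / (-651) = 218 / 217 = 1.00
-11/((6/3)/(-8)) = 44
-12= -12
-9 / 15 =-3 / 5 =-0.60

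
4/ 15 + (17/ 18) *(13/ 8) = 1297/ 720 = 1.80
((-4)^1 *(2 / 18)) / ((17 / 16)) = -64 / 153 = -0.42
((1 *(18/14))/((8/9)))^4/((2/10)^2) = 1076168025/9834496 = 109.43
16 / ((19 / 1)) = 0.84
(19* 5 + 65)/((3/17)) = 2720/3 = 906.67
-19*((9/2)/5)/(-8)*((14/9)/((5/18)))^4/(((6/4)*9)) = 1459808/9375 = 155.71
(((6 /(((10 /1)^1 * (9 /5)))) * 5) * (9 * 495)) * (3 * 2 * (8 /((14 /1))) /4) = 44550 /7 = 6364.29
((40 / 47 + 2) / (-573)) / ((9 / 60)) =-2680 / 80793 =-0.03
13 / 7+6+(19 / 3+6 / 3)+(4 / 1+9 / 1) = 613 / 21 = 29.19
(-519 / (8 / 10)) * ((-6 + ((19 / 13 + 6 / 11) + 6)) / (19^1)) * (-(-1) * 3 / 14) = -319185 / 21736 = -14.68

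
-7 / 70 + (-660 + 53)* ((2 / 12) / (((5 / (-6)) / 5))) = 6069 / 10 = 606.90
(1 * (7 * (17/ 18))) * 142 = 8449/ 9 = 938.78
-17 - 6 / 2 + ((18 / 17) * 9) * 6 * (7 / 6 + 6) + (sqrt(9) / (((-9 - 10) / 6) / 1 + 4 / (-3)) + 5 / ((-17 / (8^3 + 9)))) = 12029 / 51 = 235.86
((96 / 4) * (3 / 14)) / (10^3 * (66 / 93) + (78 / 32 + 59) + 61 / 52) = 232128 / 34857991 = 0.01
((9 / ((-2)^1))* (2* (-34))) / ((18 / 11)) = 187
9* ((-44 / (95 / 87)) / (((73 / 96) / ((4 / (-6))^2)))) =-1469952 / 6935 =-211.96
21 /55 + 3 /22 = 57 /110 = 0.52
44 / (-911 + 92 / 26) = -572 / 11797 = -0.05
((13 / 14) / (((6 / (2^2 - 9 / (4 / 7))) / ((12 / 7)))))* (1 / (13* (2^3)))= -47 / 1568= -0.03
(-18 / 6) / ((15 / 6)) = -6 / 5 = -1.20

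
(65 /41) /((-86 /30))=-975 /1763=-0.55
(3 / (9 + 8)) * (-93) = -279 / 17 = -16.41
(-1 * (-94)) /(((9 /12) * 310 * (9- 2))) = 188 /3255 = 0.06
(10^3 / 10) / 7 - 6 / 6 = 93 / 7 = 13.29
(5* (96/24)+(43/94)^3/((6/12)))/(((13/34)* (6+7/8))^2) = 155095378112/53076913175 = 2.92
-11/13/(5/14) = -154/65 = -2.37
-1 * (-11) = 11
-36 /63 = -4 /7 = -0.57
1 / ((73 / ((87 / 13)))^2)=0.01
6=6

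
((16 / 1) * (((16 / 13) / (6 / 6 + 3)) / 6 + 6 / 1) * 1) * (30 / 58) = 18880 / 377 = 50.08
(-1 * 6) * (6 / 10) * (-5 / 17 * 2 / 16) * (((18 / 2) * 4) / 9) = 9 / 17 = 0.53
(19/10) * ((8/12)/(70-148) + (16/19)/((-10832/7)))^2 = 93598562/596036239695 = 0.00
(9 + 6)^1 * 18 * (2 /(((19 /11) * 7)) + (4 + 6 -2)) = 293220 /133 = 2204.66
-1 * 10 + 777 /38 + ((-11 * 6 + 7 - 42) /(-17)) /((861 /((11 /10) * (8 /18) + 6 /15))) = 52328705 /5005854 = 10.45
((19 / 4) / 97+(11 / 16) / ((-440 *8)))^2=586753729 / 246651289600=0.00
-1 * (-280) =280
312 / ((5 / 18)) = 5616 / 5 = 1123.20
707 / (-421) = -707 / 421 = -1.68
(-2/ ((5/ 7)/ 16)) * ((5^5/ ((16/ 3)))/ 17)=-26250/ 17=-1544.12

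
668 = 668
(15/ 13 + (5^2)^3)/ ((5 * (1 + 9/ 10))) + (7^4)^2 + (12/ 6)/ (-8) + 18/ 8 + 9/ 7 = 9970190570/ 1729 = 5766449.14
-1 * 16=-16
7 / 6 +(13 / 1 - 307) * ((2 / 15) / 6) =-5.37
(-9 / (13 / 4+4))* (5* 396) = -71280 / 29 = -2457.93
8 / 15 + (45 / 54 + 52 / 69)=1463 / 690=2.12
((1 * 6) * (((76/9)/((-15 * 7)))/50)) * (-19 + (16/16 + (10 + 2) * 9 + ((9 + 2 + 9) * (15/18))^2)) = -50312/14175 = -3.55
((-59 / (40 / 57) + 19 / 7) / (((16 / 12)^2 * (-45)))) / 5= 22781 / 112000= 0.20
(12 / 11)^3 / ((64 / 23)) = 621 / 1331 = 0.47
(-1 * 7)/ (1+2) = -7/ 3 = -2.33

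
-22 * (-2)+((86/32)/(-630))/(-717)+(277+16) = 2435620363/7227360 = 337.00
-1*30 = -30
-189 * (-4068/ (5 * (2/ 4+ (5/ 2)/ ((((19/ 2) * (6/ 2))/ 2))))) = 227660.07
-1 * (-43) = 43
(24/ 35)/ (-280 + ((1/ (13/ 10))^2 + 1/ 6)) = -24336/ 9910285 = -0.00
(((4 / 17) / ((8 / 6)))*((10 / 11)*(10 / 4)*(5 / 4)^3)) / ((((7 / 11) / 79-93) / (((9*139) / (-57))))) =0.18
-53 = -53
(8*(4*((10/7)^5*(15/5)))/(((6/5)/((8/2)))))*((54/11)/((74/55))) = 4320000000/621859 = 6946.91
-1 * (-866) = 866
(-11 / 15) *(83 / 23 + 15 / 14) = -16577 / 4830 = -3.43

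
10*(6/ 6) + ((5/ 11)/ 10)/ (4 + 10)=3081/ 308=10.00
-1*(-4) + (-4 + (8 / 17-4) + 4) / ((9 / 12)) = -12 / 17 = -0.71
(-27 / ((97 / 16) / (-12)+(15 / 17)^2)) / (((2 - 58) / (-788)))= -147570336 / 106169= -1389.96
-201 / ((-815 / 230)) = 9246 / 163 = 56.72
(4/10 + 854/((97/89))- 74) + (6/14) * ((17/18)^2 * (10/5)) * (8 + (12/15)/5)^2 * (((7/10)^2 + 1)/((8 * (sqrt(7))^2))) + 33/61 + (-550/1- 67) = 5156957344793/54362437500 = 94.86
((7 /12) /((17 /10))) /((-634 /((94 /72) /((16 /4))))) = -0.00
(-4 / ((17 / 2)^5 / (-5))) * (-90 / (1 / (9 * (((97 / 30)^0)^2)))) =-518400 / 1419857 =-0.37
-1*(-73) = 73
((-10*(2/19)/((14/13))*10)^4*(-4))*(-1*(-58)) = -662615200000000/312900721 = -2117653.16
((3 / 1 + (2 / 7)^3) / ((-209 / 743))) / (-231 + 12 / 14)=770491 / 16498251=0.05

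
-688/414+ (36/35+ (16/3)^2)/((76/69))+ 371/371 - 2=3317012/137655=24.10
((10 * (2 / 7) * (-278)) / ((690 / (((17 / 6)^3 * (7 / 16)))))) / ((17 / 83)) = -3334193 / 59616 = -55.93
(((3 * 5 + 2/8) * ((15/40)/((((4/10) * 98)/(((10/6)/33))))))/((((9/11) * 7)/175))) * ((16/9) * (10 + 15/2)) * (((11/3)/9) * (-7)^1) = -2096875/104976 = -19.97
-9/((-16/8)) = 9/2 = 4.50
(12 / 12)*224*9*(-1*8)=-16128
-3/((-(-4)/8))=-6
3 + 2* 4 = 11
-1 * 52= -52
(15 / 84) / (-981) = -5 / 27468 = -0.00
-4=-4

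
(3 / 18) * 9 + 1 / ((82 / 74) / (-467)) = -34435 / 82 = -419.94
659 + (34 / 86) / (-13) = 368364 / 559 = 658.97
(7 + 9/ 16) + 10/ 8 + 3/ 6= 149/ 16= 9.31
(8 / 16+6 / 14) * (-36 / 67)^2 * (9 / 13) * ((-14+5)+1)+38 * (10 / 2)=5923714 / 31423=188.52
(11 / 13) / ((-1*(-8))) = 11 / 104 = 0.11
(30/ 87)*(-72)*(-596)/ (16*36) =745/ 29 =25.69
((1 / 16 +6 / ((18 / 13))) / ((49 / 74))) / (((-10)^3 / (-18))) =23421 / 196000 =0.12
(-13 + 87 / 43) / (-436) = 118 / 4687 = 0.03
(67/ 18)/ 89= 67/ 1602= 0.04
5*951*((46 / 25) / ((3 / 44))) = 641608 / 5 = 128321.60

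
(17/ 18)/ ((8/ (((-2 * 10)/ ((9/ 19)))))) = -4.98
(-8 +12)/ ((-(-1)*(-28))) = -1/ 7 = -0.14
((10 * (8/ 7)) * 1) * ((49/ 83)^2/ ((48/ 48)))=27440/ 6889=3.98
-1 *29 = -29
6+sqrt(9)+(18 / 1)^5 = 1889577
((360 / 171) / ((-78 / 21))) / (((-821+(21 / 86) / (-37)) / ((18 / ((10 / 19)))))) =801864 / 33961759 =0.02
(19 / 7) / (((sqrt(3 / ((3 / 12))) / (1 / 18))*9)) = 0.00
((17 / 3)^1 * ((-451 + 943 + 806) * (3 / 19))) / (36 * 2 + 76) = 11033 / 1406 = 7.85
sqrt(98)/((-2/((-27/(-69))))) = -63*sqrt(2)/46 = -1.94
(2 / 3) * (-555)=-370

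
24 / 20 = 6 / 5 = 1.20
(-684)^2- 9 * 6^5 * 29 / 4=-39528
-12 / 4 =-3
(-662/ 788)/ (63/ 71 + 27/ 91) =-2138591/ 3014100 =-0.71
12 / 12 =1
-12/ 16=-3/ 4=-0.75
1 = 1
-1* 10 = -10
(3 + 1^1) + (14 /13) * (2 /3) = 184 /39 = 4.72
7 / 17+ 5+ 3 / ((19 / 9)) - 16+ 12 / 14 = -18789 / 2261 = -8.31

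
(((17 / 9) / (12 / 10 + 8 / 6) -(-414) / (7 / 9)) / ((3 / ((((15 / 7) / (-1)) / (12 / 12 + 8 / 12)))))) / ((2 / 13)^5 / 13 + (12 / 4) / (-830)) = 852047559513865 / 13456550177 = 63318.42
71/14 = 5.07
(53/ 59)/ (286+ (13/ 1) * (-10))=53/ 9204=0.01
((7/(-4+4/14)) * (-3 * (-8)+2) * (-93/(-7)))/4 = -651/4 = -162.75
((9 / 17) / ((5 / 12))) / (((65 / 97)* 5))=10476 / 27625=0.38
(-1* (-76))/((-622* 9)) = -38/2799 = -0.01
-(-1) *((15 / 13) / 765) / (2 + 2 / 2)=0.00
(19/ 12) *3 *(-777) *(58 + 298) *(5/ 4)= -6569535/ 4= -1642383.75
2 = 2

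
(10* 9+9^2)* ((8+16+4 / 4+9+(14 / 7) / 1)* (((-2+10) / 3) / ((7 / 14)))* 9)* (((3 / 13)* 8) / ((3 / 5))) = 11819520 / 13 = 909193.85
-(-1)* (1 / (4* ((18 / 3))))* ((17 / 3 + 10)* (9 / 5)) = 47 / 40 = 1.18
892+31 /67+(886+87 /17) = 2031498 /1139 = 1783.58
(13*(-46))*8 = -4784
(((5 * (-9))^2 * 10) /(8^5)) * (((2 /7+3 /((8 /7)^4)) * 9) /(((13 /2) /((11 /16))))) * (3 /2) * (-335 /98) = -6.17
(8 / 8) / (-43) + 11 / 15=458 / 645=0.71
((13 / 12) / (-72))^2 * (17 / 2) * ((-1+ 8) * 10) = 100555 / 746496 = 0.13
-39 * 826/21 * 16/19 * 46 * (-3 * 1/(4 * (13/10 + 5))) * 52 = 146773120/399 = 367852.43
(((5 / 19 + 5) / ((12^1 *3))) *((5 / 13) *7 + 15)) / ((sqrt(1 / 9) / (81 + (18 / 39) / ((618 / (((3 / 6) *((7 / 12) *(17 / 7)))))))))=7483719875 / 11906388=628.55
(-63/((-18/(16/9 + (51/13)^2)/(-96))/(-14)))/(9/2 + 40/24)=81890368/6253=13096.17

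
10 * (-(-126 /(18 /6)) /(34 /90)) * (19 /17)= 359100 /289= 1242.56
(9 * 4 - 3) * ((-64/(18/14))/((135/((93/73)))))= -152768/9855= -15.50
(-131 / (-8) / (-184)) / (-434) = 131 / 638848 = 0.00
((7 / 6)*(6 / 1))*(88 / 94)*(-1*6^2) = -11088 / 47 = -235.91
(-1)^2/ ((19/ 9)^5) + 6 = 14915643/ 2476099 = 6.02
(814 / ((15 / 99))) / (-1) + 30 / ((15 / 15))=-26712 / 5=-5342.40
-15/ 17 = -0.88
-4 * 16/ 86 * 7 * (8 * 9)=-16128/ 43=-375.07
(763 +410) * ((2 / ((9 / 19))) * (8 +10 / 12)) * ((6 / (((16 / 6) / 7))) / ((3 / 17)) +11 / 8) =285459325 / 72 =3964712.85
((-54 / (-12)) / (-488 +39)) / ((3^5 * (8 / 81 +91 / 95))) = -285 / 7301638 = -0.00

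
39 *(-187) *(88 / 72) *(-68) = 1818388 / 3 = 606129.33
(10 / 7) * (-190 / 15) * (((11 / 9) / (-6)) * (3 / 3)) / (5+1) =1045 / 1701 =0.61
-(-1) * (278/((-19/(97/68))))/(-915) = 13483/591090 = 0.02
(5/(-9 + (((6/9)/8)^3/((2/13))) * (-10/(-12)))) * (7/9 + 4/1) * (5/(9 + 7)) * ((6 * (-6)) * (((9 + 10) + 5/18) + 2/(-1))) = 96285600/186559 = 516.11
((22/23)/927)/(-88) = -1/85284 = -0.00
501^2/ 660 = 83667/ 220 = 380.30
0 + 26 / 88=13 / 44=0.30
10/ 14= 5/ 7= 0.71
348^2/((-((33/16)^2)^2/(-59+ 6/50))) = 1298086756352/3294225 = 394049.21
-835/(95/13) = -2171/19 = -114.26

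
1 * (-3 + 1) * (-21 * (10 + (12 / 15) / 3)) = 2156 / 5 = 431.20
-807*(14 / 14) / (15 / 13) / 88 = -3497 / 440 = -7.95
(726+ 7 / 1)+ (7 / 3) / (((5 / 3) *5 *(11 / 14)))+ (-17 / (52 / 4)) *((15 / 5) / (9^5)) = 51603880892 / 70366725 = 733.36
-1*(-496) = 496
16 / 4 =4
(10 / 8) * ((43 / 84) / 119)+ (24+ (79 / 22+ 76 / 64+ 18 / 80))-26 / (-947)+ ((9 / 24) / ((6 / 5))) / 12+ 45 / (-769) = 61932465363563 / 2135324994880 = 29.00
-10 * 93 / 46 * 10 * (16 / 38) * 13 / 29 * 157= -5991.10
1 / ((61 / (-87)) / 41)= -58.48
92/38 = 46/19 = 2.42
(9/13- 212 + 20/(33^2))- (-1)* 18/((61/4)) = -181445299/863577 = -210.11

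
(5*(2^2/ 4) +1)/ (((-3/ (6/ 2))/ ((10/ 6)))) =-10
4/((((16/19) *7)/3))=57/28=2.04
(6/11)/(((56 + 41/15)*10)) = 9/9691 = 0.00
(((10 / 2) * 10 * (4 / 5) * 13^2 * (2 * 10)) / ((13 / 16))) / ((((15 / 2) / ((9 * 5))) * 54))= 166400 / 9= 18488.89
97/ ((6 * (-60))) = -97/ 360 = -0.27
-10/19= -0.53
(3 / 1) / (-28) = -3 / 28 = -0.11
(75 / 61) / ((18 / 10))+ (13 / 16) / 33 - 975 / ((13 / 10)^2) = -241263691 / 418704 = -576.22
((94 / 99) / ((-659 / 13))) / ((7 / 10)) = -12220 / 456687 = -0.03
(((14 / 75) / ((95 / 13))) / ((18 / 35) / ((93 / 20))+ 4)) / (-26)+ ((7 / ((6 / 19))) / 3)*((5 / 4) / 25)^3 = 417697 / 610128000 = 0.00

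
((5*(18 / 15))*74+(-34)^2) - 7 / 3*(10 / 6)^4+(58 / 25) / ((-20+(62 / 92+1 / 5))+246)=100299052949 / 63399915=1582.01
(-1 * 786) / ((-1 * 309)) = 262 / 103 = 2.54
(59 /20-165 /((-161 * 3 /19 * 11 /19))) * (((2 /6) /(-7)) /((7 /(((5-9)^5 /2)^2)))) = -2988376064 /118335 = -25253.53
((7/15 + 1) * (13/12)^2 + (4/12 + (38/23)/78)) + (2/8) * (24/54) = 706201/322920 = 2.19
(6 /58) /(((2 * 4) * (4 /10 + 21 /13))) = 195 /30392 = 0.01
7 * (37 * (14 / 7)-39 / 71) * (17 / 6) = 620585 / 426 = 1456.77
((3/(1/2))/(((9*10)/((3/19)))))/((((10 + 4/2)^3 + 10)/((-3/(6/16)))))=-4/82555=-0.00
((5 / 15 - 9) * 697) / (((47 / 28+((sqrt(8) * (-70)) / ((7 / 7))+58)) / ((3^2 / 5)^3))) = 254.71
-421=-421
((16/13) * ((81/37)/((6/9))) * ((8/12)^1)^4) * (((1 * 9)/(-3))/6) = -192/481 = -0.40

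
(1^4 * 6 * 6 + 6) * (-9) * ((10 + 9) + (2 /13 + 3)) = -108864 /13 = -8374.15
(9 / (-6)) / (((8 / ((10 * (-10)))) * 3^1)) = 25 / 4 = 6.25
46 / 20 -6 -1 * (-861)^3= 6382773773 / 10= 638277377.30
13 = 13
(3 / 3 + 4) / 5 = 1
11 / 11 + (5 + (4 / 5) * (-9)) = -6 / 5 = -1.20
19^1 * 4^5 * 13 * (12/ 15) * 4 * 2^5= 129499136/ 5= 25899827.20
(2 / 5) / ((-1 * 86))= -1 / 215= -0.00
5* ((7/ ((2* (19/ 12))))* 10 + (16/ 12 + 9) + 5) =10670/ 57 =187.19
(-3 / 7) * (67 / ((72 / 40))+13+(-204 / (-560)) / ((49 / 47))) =-3122293 / 144060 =-21.67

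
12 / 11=1.09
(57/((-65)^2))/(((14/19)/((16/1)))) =0.29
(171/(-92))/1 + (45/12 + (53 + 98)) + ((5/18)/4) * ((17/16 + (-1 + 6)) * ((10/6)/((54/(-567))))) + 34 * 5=16720231/52992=315.52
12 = 12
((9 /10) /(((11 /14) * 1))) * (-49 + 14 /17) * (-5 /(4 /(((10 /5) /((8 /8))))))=51597 /374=137.96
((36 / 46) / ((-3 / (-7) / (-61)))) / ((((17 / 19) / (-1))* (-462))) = -1159 / 4301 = -0.27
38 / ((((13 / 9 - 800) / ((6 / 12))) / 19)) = -3249 / 7187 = -0.45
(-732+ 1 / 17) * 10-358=-130516 / 17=-7677.41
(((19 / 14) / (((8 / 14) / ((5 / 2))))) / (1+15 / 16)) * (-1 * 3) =-285 / 31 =-9.19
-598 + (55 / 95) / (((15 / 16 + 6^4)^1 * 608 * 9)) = -80634318793 / 134839998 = -598.00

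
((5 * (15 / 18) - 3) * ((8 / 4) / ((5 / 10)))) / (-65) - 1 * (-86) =16756 / 195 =85.93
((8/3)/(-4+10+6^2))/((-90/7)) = -2/405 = -0.00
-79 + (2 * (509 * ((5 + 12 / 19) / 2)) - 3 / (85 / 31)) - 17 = 4472548 / 1615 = 2769.38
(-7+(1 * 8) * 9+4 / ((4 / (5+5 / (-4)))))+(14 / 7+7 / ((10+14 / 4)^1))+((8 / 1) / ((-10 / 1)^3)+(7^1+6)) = 1137517 / 13500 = 84.26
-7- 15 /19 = -148 /19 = -7.79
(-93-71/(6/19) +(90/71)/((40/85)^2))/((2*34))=-2127337/463488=-4.59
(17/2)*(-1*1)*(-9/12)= 51/8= 6.38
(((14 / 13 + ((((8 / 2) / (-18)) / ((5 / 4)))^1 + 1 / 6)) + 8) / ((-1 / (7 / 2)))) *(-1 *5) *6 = 74249 / 78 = 951.91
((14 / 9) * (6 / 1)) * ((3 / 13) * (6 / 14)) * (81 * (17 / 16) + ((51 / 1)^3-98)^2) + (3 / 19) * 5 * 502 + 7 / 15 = 240361681084771 / 14820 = 16218736915.30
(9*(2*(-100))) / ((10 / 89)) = -16020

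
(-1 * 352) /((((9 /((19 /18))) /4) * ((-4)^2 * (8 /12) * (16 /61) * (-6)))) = 12749 /1296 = 9.84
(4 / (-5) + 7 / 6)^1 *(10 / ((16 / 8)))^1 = 11 / 6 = 1.83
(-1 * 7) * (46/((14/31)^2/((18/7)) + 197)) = -2784978/1704539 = -1.63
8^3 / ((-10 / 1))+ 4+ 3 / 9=-703 / 15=-46.87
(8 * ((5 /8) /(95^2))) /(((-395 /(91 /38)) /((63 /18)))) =-637 /54186100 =-0.00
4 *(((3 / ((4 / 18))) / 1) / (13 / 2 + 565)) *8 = 0.76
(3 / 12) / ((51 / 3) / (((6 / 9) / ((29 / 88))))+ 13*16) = 44 / 38087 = 0.00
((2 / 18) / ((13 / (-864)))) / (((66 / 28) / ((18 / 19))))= -8064 / 2717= -2.97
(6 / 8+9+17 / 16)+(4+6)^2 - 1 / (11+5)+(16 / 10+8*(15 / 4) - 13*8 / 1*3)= -3393 / 20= -169.65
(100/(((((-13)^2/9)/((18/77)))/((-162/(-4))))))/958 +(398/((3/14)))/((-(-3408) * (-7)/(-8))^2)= 44827103089/848385827289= 0.05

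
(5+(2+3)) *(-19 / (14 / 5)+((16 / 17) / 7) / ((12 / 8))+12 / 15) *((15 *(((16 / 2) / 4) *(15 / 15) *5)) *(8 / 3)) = -1202800 / 51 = -23584.31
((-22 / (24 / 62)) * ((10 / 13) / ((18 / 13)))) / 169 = -1705 / 9126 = -0.19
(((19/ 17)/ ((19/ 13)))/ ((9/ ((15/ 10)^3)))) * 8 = 39/ 17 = 2.29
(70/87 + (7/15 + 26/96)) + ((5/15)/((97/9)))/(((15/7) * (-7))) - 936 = -630872611/675120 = -934.46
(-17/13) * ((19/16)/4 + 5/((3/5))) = -28169/2496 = -11.29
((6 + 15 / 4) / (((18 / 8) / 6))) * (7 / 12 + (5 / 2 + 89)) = 14365 / 6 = 2394.17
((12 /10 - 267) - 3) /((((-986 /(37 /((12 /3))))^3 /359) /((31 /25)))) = 11838061977 /119823157000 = 0.10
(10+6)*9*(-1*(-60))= 8640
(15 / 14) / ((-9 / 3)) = -5 / 14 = -0.36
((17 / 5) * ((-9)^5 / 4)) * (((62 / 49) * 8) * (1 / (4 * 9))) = -3457647 / 245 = -14112.84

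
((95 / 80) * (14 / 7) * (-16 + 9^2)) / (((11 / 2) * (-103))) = -0.27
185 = 185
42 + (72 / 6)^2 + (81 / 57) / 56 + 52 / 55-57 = 7605893 / 58520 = 129.97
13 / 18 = 0.72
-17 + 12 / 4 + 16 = 2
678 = 678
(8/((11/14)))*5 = 50.91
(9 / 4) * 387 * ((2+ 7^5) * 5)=292728735 / 4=73182183.75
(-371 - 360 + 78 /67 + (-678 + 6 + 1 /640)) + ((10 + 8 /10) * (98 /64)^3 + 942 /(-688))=-322020615029 /236011520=-1364.43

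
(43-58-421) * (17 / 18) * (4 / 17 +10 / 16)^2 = -165789 / 544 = -304.76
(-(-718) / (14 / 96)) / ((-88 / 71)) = -305868 / 77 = -3972.31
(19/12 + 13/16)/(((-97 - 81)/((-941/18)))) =108215/153792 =0.70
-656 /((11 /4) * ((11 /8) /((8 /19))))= -73.05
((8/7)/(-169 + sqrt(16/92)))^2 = 995072 * sqrt(23)/21144298513849 + 966967104/21144298513849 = 0.00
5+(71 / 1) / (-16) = 9 / 16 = 0.56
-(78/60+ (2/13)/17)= -2893/2210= -1.31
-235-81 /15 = -1202 /5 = -240.40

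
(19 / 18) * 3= 19 / 6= 3.17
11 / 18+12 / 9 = 35 / 18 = 1.94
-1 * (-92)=92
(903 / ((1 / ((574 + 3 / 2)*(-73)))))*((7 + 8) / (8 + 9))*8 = -4552366140 / 17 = -267786243.53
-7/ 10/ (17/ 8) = -28/ 85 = -0.33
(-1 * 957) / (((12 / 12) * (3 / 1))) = -319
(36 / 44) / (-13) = -9 / 143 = -0.06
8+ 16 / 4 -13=-1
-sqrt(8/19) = -2 * sqrt(38)/19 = -0.65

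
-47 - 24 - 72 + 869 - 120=606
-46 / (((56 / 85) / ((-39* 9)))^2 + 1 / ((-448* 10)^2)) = -6574397080043520 / 510647213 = -12874636.17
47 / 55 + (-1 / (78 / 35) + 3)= 14611 / 4290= 3.41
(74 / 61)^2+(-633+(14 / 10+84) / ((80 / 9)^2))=-75068645773 / 119072000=-630.45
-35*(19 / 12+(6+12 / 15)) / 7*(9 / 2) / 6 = -503 / 16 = -31.44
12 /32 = 3 /8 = 0.38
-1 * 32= -32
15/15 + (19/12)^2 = 505/144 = 3.51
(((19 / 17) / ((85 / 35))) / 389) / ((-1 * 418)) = -7 / 2473262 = -0.00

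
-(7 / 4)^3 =-343 / 64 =-5.36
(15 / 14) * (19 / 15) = 1.36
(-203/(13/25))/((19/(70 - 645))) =2918125/247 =11814.27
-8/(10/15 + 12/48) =-96/11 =-8.73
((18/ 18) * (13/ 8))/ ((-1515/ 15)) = -13/ 808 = -0.02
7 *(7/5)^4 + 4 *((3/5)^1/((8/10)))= 18682/625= 29.89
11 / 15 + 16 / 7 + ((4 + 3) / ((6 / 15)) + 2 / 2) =21.52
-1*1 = -1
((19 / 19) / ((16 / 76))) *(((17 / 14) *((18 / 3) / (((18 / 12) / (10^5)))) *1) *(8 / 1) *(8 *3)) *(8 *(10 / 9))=82688000000 / 21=3937523809.52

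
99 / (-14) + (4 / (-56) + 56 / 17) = -458 / 119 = -3.85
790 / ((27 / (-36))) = -1053.33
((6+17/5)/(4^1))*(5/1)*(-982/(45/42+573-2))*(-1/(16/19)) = 3069241/128144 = 23.95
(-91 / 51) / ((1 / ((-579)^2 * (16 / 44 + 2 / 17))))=-915207930 / 3179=-287891.77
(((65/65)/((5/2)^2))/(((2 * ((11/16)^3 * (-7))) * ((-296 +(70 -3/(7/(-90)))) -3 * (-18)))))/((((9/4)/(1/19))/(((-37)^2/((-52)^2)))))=1401856/449073843075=0.00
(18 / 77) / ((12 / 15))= 45 / 154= 0.29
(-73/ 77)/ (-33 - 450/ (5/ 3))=73/ 23331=0.00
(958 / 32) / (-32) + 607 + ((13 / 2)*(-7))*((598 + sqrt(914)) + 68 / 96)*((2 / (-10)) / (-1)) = -37187953 / 7680 - 91*sqrt(914) / 10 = -5117.30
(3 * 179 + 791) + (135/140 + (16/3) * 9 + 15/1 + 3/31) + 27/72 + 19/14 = 2419625/1736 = 1393.79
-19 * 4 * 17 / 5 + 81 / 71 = -91327 / 355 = -257.26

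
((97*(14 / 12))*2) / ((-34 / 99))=-22407 / 34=-659.03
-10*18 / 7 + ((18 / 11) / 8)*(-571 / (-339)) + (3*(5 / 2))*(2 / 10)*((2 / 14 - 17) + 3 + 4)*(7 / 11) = -1210443 / 34804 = -34.78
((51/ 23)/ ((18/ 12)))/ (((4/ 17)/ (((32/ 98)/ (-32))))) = -289/ 4508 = -0.06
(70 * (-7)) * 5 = -2450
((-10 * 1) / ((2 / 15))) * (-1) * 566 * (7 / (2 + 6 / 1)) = 148575 / 4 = 37143.75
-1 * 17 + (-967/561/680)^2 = -2473957901711/145526990400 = -17.00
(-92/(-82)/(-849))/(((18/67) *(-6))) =0.00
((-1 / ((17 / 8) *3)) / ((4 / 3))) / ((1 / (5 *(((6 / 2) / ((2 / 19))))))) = -285 / 17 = -16.76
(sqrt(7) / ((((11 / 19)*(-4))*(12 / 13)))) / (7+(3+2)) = -247*sqrt(7) / 6336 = -0.10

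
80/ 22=40/ 11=3.64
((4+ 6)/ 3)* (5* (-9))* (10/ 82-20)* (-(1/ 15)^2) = -1630/ 123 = -13.25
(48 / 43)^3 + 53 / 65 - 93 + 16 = -386530184 / 5167955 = -74.79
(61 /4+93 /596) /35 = 4591 /10430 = 0.44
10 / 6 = 5 / 3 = 1.67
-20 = -20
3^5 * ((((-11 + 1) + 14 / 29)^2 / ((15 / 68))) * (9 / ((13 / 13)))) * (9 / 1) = 8082228.31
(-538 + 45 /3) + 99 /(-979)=-46556 /89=-523.10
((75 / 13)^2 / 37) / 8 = 5625 / 50024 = 0.11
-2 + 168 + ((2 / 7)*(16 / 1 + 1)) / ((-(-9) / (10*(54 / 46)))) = 172.34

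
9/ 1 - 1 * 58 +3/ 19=-928/ 19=-48.84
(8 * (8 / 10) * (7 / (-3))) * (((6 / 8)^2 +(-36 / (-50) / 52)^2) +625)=-14800813286 / 1584375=-9341.74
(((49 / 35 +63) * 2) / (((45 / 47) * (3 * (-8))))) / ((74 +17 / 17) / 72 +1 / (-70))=-211876 / 38835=-5.46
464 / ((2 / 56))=12992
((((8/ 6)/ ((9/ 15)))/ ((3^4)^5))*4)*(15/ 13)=0.00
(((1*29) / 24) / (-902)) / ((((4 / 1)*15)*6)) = -29 / 7793280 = -0.00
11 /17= 0.65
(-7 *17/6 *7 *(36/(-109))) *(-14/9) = -23324/327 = -71.33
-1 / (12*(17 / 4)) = -1 / 51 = -0.02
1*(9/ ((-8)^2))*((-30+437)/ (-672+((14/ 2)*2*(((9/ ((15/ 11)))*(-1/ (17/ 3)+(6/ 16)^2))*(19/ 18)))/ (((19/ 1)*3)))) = -934065/ 10968041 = -0.09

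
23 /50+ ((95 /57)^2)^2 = 33113 /4050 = 8.18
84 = 84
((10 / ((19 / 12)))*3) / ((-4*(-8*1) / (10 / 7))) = 225 / 266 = 0.85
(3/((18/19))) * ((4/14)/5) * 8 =152/105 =1.45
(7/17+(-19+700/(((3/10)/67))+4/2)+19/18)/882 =6833321/38556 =177.23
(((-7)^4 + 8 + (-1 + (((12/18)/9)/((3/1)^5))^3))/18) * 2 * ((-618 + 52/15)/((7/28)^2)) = -100305161683436604928/38127987424935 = -2630748.92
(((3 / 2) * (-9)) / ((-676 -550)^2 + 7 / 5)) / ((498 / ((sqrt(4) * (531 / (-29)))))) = 2655 / 4019897002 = 0.00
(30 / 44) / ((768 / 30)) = 75 / 2816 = 0.03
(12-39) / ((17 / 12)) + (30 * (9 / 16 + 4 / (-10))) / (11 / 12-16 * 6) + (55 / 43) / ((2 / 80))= 53468449 / 1668142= 32.05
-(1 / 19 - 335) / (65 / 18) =114552 / 1235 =92.75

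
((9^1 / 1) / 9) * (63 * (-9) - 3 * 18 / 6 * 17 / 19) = -10926 / 19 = -575.05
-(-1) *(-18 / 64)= -9 / 32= -0.28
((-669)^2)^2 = 200310848721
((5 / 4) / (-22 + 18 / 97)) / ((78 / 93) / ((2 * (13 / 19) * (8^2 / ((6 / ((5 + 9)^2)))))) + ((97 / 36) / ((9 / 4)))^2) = -7733739384 / 193591217557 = -0.04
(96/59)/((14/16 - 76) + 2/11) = -8448/389105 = -0.02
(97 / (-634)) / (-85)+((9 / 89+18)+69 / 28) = 1381025167 / 67146940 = 20.57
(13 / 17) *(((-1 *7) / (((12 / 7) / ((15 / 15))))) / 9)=-637 / 1836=-0.35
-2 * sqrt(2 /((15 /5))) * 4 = -8 * sqrt(6) /3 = -6.53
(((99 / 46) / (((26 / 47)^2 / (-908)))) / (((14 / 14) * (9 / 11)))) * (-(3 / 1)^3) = 1638214281 / 7774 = 210729.90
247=247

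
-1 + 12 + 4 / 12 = 34 / 3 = 11.33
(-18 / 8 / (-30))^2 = 9 / 1600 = 0.01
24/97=0.25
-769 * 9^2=-62289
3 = 3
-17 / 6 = -2.83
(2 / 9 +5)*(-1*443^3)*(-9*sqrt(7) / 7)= 4086100429*sqrt(7) / 7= 1544400795.31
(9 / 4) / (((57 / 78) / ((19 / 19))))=3.08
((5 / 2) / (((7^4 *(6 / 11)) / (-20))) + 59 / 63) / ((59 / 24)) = 155296 / 424977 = 0.37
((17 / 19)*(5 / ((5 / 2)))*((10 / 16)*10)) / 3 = 425 / 114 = 3.73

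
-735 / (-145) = 147 / 29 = 5.07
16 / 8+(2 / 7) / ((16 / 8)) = 15 / 7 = 2.14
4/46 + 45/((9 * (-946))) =1777/21758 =0.08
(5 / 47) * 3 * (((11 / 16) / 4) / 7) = 165 / 21056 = 0.01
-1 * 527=-527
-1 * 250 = -250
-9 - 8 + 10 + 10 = 3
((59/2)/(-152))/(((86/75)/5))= -22125/26144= -0.85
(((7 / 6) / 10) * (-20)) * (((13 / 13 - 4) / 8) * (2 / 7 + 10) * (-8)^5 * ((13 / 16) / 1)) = -239616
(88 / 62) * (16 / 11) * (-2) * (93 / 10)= -192 / 5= -38.40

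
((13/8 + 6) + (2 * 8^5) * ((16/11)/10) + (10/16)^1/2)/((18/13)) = 36380903/5280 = 6890.32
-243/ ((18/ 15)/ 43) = -17415/ 2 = -8707.50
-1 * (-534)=534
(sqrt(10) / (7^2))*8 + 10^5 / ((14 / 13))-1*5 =8*sqrt(10) / 49 + 649965 / 7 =92852.66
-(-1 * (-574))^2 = -329476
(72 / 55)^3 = 373248 / 166375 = 2.24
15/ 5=3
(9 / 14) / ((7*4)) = 9 / 392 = 0.02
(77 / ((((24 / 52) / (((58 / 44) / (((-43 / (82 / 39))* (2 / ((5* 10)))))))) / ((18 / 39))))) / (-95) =41615 / 31863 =1.31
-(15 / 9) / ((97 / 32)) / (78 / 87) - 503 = -1905169 / 3783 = -503.61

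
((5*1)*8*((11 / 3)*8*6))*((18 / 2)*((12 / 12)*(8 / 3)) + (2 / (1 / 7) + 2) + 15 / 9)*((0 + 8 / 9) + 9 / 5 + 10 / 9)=3344000 / 3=1114666.67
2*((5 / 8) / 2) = 5 / 8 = 0.62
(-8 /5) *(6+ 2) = -64 /5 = -12.80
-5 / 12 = -0.42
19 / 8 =2.38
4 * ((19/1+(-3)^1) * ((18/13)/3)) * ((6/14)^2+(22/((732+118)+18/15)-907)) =-324181224/12103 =-26785.20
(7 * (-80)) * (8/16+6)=-3640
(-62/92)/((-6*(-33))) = -31/9108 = -0.00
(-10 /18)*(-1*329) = 1645 /9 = 182.78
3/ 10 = 0.30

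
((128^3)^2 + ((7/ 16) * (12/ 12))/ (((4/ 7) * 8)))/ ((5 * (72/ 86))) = 32275797329489257/ 30720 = 1050644444319.31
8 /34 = 4 /17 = 0.24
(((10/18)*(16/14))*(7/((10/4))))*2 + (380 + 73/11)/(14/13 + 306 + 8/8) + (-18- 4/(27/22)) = -2173943/132165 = -16.45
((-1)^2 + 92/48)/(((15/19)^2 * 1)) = 2527/540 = 4.68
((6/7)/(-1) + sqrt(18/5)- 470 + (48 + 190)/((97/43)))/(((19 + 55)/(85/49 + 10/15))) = -43785061/3693081 + 353 * sqrt(10)/18130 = -11.79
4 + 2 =6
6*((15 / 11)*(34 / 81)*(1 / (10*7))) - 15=-10361 / 693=-14.95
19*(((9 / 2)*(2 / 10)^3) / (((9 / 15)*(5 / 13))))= 741 / 250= 2.96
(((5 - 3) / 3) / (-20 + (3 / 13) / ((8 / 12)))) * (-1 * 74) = 3848 / 1533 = 2.51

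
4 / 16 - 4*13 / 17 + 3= 13 / 68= 0.19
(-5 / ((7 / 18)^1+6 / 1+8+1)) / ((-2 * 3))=15 / 277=0.05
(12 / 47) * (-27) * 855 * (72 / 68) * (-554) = 2762443440 / 799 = 3457376.02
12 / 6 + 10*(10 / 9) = 118 / 9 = 13.11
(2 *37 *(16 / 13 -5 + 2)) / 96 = -851 / 624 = -1.36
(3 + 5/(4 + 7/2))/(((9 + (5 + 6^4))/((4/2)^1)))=11/1965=0.01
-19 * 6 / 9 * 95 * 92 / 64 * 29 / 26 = -1203935 / 624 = -1929.38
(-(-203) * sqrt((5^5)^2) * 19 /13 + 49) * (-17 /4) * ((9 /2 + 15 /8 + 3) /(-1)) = 7684273275 /208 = 36943621.51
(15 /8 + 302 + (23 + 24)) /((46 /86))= 120701 /184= 655.98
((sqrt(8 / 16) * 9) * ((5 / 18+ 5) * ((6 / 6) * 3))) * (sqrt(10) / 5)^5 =114 * sqrt(5) / 25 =10.20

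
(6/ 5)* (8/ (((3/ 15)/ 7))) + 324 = 660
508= 508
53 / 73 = 0.73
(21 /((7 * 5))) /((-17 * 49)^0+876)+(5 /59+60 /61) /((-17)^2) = 19980658 /4560886735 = 0.00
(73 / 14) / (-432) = -73 / 6048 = -0.01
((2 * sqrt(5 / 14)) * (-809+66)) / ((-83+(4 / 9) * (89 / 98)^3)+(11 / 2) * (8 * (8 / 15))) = 1123884090 * sqrt(70) / 626838497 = 15.00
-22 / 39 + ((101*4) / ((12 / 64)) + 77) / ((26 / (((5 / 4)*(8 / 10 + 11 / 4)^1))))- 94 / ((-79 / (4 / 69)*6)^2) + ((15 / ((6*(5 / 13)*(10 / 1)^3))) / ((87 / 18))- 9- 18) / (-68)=81564085209678316 / 214237335385125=380.72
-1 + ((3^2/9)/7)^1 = -6/7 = -0.86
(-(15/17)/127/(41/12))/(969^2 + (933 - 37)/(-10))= -900/415539787283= -0.00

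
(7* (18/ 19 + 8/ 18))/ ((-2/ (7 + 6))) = -10829/ 171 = -63.33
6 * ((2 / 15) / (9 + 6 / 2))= 1 / 15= 0.07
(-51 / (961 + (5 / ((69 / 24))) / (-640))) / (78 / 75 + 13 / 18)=-8445600 / 280442071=-0.03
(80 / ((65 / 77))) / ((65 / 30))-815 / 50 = 46373 / 1690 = 27.44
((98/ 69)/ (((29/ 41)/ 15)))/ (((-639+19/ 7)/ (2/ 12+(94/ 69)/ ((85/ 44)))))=-47940767/ 1161589838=-0.04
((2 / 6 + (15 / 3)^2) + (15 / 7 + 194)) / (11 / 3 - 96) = -4651 / 1939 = -2.40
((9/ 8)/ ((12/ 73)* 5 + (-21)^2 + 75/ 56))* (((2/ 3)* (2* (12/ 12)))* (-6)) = -12264/ 603881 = -0.02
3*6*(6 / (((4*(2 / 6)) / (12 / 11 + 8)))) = 8100 / 11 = 736.36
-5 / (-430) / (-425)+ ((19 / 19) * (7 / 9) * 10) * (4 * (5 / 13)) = 51169883 / 4276350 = 11.97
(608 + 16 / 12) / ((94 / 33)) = 10054 / 47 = 213.91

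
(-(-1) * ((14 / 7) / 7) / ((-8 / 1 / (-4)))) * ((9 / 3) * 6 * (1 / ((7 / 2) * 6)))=6 / 49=0.12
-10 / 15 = -2 / 3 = -0.67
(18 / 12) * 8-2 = 10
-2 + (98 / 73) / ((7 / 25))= 2.79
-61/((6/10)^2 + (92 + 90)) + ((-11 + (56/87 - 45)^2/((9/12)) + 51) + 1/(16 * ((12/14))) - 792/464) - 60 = 8617412412841/3312678816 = 2601.34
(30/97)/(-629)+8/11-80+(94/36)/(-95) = -79.30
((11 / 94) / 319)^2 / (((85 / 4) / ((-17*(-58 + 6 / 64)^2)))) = -3433609 / 9511777280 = -0.00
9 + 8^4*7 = 28681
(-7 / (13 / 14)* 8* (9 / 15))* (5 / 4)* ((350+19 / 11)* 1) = -15908.90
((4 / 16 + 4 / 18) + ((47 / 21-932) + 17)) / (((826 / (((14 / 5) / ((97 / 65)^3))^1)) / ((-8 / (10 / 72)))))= 20203348360 / 376933949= 53.60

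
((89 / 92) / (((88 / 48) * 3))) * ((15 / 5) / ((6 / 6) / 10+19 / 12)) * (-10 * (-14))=1121400 / 25553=43.89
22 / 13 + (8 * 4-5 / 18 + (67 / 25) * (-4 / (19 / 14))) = 2836057 / 111150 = 25.52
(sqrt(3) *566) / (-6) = -283 *sqrt(3) / 3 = -163.39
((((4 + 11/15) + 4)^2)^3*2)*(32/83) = 323450441233984/945421875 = 342122.87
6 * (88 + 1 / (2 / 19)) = 585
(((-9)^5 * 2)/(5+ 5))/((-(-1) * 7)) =-59049/35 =-1687.11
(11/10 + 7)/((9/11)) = 99/10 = 9.90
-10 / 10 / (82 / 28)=-14 / 41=-0.34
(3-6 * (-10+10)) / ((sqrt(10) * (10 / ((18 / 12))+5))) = 9 * sqrt(10) / 350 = 0.08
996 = 996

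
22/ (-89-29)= -11/ 59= -0.19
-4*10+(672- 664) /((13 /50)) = -120 /13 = -9.23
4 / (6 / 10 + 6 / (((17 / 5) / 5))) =0.42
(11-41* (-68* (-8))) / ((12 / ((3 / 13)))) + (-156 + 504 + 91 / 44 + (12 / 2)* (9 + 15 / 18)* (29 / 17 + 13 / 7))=2239014 / 17017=131.58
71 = 71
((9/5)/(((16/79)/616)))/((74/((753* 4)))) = 41224491/185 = 222835.09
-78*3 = -234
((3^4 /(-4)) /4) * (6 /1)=-243 /8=-30.38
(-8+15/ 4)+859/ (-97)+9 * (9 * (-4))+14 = -125365/ 388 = -323.11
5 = 5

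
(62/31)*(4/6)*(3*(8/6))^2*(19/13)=1216/39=31.18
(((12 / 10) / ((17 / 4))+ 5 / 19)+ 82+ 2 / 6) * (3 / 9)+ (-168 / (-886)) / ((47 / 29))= 8396038168 / 302633235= 27.74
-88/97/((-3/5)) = 440/291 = 1.51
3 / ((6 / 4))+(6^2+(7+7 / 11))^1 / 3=182 / 11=16.55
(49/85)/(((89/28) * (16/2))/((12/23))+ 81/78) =13377/1155065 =0.01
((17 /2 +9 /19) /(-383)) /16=-341 /232864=-0.00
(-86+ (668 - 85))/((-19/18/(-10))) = 89460/19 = 4708.42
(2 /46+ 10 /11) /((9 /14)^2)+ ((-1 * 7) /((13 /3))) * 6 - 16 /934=-921210622 /124413003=-7.40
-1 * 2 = -2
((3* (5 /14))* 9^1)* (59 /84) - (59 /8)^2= -149329 /3136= -47.62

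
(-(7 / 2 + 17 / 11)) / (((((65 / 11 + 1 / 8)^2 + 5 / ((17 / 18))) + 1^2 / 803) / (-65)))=3151742880 / 400803649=7.86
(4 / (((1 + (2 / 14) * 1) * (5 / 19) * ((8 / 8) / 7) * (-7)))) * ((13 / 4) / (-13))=133 / 40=3.32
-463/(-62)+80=5423/62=87.47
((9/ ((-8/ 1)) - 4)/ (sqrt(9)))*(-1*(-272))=-1394/ 3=-464.67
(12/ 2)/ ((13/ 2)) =12/ 13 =0.92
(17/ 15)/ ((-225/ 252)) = -476/ 375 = -1.27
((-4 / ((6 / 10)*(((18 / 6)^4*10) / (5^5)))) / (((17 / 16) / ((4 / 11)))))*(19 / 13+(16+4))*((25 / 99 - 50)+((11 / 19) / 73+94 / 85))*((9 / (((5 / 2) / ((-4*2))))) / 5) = -900946919833600 / 17024203053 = -52921.53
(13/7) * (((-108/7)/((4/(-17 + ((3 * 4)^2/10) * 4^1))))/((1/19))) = -193401/35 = -5525.74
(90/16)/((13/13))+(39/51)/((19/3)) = 14847/2584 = 5.75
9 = 9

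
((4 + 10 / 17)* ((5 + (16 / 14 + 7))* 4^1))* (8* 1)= 229632 / 119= 1929.68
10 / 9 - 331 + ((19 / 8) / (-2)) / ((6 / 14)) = -47903 / 144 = -332.66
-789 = -789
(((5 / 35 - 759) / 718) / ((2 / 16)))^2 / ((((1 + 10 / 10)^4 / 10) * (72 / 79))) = 2786462720 / 56836521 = 49.03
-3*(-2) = 6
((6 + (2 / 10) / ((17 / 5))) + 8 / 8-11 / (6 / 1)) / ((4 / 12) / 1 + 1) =533 / 136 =3.92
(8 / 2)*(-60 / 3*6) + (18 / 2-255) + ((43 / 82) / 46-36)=-2874221 / 3772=-761.99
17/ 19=0.89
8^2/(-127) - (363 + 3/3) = -46292/127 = -364.50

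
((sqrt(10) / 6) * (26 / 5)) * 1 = 13 * sqrt(10) / 15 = 2.74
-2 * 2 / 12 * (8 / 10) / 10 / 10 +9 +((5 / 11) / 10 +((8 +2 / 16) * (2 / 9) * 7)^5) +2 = 26814799343104313 / 83140992000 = 322522.00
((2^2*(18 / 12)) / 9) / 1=0.67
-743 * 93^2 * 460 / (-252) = 82112645 / 7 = 11730377.86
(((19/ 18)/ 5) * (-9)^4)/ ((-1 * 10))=-13851/ 100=-138.51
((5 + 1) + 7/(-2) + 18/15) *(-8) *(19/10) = -1406/25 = -56.24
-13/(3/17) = -221/3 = -73.67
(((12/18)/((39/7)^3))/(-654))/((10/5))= -343/116383878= -0.00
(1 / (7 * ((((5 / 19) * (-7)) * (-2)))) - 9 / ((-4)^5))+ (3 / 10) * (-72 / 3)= -1794403 / 250880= -7.15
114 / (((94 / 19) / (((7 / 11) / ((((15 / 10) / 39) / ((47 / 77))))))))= 28158 / 121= 232.71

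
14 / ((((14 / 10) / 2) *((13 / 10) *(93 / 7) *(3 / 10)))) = 14000 / 3627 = 3.86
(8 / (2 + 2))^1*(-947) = -1894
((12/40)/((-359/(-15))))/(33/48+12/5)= 360/88673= 0.00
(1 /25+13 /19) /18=172 /4275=0.04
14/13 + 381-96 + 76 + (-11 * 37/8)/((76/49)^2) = 204797365/600704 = 340.93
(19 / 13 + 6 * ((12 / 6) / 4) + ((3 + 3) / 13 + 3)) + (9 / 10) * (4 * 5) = 337 / 13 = 25.92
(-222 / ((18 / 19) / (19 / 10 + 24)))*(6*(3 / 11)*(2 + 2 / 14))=-234099 / 11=-21281.73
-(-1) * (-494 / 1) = -494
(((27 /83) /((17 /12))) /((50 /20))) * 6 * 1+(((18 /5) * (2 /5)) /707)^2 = 242928442656 /440804336875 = 0.55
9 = 9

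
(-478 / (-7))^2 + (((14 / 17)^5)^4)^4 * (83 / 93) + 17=5818793035910915469897947590909600088211028542061679696263003088057837792835427942123223878424919809398673 / 1243348110911397494630204097785695052972613261708865724689277572374518326465386581860376151715979889357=4679.94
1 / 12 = 0.08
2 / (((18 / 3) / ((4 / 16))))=1 / 12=0.08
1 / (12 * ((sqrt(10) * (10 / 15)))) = sqrt(10) / 80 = 0.04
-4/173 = -0.02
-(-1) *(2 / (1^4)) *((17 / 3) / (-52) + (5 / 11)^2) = 1843 / 9438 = 0.20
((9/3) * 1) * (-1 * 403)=-1209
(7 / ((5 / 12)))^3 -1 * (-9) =4750.63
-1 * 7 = -7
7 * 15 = 105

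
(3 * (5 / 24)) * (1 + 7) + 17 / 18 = 107 / 18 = 5.94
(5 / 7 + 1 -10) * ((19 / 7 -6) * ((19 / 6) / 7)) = 12673 / 1029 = 12.32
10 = 10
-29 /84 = -0.35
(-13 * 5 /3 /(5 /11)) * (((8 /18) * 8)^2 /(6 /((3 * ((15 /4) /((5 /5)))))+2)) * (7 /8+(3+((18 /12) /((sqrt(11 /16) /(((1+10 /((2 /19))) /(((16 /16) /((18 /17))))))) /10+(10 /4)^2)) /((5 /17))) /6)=-103230481732938560 /287214331107519+13542031360 * sqrt(11) /10637567818797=-359.42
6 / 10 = 3 / 5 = 0.60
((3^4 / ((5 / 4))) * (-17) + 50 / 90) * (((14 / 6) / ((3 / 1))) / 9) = -346829 / 3645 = -95.15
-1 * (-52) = 52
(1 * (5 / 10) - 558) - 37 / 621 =-692489 / 1242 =-557.56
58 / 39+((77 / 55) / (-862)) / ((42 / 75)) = 99797 / 67236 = 1.48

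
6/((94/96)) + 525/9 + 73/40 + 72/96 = 378083/5640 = 67.04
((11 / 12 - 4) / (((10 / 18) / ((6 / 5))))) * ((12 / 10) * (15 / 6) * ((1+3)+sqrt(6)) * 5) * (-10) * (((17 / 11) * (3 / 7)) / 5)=50949 * sqrt(6) / 385+203796 / 385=853.49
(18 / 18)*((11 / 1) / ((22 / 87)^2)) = 7569 / 44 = 172.02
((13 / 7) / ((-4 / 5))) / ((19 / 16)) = -260 / 133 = -1.95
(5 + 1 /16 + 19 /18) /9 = 881 /1296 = 0.68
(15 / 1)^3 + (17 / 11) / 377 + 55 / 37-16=515630315 / 153439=3360.49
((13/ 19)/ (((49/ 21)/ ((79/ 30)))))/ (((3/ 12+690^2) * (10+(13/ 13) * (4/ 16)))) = 8216/ 51923493265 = 0.00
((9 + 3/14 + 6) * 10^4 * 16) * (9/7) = 153360000/49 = 3129795.92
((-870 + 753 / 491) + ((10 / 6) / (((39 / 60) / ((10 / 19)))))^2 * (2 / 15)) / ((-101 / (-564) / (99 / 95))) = -1452182725908508 / 287422245305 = -5052.44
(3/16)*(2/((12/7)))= 7/32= 0.22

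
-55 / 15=-11 / 3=-3.67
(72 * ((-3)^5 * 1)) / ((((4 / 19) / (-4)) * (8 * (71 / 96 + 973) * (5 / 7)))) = 27923616 / 467395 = 59.74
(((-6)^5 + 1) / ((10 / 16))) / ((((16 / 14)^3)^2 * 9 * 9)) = -182944195 / 2654208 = -68.93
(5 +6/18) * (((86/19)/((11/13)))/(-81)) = -17888/50787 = -0.35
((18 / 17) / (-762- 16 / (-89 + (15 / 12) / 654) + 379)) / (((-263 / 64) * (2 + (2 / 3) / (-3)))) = 0.00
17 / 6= 2.83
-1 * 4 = -4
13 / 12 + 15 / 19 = 427 / 228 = 1.87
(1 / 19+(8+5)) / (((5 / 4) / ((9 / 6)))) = 1488 / 95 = 15.66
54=54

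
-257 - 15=-272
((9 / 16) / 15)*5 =0.19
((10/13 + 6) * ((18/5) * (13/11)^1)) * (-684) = -98496/5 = -19699.20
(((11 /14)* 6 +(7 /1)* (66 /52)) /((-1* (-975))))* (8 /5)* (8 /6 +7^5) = 443740 /1183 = 375.10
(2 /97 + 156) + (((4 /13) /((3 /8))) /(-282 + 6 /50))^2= 1143119176252126 /7326718255233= 156.02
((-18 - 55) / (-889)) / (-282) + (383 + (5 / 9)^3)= 23342640173 / 60919614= 383.17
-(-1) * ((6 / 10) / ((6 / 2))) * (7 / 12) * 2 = 0.23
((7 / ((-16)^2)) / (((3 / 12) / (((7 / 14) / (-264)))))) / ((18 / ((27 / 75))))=-7 / 1689600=-0.00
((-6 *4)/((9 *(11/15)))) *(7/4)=-70/11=-6.36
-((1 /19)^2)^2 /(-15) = 1 /1954815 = 0.00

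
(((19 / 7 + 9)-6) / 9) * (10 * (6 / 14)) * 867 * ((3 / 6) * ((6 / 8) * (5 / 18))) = 36125 / 147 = 245.75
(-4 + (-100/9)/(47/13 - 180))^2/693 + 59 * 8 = 139312132734328/295138837917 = 472.02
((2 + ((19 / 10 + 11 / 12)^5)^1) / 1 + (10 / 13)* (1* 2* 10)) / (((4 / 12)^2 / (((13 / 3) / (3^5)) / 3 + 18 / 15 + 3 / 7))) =123105794812972609 / 42987672000000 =2863.75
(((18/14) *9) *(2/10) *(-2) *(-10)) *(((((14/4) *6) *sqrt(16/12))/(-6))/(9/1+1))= -54 *sqrt(3)/5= -18.71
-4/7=-0.57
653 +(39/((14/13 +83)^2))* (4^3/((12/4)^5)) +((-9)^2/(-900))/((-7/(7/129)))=271711744009207/416096246700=653.00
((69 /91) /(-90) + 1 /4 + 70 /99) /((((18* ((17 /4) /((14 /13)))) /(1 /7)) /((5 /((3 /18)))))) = 341854 /5972967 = 0.06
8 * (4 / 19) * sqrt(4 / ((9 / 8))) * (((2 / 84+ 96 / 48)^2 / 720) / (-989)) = -2890 * sqrt(2) / 223744437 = -0.00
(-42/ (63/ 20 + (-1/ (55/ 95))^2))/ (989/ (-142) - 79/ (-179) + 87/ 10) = -2152904600/ 684306829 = -3.15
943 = 943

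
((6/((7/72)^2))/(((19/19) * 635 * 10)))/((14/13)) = 101088/1089025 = 0.09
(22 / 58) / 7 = 11 / 203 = 0.05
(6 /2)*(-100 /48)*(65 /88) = -1625 /352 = -4.62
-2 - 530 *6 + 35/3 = -9511/3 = -3170.33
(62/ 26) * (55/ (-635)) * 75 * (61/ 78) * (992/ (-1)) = 257932400/ 21463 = 12017.54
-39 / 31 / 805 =-39 / 24955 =-0.00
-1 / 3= -0.33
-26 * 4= -104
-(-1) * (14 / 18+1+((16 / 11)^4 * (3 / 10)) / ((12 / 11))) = 180208 / 59895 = 3.01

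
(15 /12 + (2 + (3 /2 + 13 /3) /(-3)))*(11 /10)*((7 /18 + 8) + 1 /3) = 81169 /6480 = 12.53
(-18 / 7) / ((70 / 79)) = -711 / 245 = -2.90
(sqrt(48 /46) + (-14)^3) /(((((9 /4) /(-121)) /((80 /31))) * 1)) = 106247680 /279-77440 * sqrt(138) /6417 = 380674.29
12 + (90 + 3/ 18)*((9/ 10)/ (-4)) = -663/ 80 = -8.29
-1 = -1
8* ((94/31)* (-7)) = -5264/31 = -169.81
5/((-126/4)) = -10/63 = -0.16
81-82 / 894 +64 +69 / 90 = 651167 / 4470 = 145.67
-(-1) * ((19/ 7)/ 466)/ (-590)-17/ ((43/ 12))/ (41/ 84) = -32979636377/ 3393034540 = -9.72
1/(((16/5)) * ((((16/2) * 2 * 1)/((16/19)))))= 5/304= 0.02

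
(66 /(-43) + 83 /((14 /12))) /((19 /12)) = 251424 /5719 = 43.96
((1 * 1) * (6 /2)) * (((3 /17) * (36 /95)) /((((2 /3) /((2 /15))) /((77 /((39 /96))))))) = 798336 /104975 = 7.61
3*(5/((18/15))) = 25/2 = 12.50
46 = 46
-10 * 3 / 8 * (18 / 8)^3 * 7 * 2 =-76545 / 128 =-598.01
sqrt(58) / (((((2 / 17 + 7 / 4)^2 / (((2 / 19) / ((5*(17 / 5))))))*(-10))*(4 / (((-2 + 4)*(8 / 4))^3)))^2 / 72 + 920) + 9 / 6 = 1363673088*sqrt(58) / 3602384625985 + 3 / 2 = 1.50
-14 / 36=-7 / 18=-0.39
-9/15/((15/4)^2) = -16/375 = -0.04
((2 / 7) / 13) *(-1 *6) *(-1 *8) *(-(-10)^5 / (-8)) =-1200000 / 91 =-13186.81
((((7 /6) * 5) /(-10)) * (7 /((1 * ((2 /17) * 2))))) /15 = -833 /720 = -1.16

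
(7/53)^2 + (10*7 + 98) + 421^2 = 498341930/2809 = 177409.02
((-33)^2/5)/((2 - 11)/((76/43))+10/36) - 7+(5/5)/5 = -856838/16465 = -52.04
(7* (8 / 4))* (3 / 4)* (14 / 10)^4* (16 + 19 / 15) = 4353013 / 6250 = 696.48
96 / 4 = 24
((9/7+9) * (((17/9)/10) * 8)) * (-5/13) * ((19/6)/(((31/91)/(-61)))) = 315248/93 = 3389.76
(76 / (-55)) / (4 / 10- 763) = 76 / 41943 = 0.00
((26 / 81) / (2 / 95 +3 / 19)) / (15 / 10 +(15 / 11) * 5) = 54340 / 251991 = 0.22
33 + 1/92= 33.01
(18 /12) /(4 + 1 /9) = 27 /74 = 0.36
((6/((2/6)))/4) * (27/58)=243/116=2.09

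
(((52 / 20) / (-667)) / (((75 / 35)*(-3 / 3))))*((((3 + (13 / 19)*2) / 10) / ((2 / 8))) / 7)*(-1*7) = -15106 / 4752375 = -0.00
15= 15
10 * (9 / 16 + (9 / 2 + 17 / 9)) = 5005 / 72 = 69.51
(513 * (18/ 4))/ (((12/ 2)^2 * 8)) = 513/ 64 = 8.02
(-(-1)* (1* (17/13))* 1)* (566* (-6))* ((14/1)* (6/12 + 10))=-8486604/13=-652815.69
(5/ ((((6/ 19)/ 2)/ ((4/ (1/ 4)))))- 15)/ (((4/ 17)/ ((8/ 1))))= 50150/ 3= 16716.67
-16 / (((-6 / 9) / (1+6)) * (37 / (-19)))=-3192 / 37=-86.27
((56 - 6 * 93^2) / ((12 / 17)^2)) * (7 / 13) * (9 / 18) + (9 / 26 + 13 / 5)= -262143109 / 9360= -28006.74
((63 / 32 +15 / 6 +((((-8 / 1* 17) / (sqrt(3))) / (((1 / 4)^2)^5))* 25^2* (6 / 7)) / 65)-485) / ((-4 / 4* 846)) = 15377 / 27072 +17825792000* sqrt(3) / 38493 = 802099.06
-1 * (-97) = 97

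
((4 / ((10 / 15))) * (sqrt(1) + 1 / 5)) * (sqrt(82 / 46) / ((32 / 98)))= 441 * sqrt(943) / 460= 29.44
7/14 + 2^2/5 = 13/10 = 1.30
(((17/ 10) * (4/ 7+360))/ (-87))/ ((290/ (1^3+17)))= -64362/ 147175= -0.44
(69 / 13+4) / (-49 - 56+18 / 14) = -7 / 78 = -0.09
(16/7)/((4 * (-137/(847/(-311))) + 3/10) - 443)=-19360/2045389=-0.01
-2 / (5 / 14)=-28 / 5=-5.60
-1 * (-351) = 351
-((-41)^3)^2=-4750104241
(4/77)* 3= 12/77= 0.16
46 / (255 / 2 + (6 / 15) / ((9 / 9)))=460 / 1279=0.36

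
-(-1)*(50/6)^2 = 625/9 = 69.44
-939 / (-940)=939 / 940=1.00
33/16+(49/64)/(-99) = 13019/6336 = 2.05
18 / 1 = 18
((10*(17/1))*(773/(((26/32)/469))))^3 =958878811377174919942144000/2197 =436449163121153809714221.20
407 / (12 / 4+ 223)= 1.80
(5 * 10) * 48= 2400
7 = 7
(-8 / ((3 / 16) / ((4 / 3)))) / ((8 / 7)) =-448 / 9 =-49.78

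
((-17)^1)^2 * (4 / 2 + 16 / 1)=5202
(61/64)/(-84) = -61/5376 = -0.01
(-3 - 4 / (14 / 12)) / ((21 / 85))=-1275 / 49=-26.02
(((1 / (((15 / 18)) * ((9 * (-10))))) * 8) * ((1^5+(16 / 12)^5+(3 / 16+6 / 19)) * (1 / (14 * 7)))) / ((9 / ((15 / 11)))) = -422347 / 447941340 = -0.00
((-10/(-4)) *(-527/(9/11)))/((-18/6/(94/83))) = 1362295/2241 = 607.90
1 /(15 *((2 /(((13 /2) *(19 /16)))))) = 0.26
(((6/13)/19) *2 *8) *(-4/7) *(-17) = 6528/1729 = 3.78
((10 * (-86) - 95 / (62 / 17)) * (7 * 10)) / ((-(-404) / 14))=-2149.33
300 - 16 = 284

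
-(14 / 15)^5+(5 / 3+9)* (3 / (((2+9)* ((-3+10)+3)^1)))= -3486064 / 8353125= -0.42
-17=-17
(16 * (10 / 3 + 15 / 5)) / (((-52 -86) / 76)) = -11552 / 207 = -55.81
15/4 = 3.75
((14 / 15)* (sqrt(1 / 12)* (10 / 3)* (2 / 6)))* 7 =98* sqrt(3) / 81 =2.10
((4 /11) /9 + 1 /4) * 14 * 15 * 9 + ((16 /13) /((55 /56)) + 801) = 1351.12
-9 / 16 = -0.56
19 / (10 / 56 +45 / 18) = 532 / 75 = 7.09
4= 4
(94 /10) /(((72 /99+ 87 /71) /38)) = 1394866 /7625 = 182.93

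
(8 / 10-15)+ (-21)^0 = -66 / 5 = -13.20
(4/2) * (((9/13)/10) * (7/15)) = 21/325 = 0.06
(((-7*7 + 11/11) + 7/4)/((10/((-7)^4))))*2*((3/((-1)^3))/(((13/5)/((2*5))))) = 6662775/26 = 256260.58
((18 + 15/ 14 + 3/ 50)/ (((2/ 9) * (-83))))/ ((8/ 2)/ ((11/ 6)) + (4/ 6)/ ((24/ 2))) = -2983068/ 6434575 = -0.46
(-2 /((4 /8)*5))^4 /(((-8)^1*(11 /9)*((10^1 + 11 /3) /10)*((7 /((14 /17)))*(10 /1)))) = -1728 /4791875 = -0.00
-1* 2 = -2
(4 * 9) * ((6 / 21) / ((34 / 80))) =2880 / 119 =24.20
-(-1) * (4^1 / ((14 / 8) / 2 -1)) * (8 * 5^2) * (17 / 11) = -108800 / 11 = -9890.91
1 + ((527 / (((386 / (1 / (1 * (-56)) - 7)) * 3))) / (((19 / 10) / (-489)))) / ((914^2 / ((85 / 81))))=4636639001759 / 4631856463584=1.00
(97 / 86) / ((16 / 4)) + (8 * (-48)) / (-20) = 33509 / 1720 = 19.48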